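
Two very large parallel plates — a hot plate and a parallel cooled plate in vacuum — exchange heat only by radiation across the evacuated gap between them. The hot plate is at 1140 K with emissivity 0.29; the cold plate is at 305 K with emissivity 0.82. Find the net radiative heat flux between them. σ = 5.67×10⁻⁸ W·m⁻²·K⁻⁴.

q ≈ 26000 W/m²

For two infinite grey parallel plates, q = σ(T₁⁴ − T₂⁴)/(1/ε₁ + 1/ε₂ − 1).
T₁⁴ − T₂⁴ = 1.689×10¹² − 8.654×10⁹ = 1.680×10¹² K⁴.
1/ε₁ + 1/ε₂ − 1 = 3.448 + 1.220 − 1 = 3.668.
q = 5.67×10⁻⁸ × 1.680×10¹² / 3.668.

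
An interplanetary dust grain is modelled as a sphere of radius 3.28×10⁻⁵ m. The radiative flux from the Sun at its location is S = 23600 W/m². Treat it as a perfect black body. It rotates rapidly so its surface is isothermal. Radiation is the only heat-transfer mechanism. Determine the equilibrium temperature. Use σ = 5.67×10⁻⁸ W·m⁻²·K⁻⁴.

At equilibrium, absorbed power = emitted power.
Absorbing cross-section = πr² = 3.380×10⁻⁹ m²; emitting surface = 4πr² = 1.352×10⁻⁸ m² (ratio 4).
S·A_cross = εσ·A_surf·T⁴  ⇒  T⁴ = S/(4σ).
T⁴ = 1.00·23600/(4·5.67×10⁻⁸) = 1.041×10¹¹ K⁴.
T = (1.041×10¹¹)^(1/4).

T ≈ 568 K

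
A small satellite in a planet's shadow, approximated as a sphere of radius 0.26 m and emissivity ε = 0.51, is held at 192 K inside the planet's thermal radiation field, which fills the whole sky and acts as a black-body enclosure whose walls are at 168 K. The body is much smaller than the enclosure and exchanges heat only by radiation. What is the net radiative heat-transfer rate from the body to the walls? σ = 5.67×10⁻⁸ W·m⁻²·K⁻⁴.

P_net ≈ 13.8 W

For a small grey body in a large enclosure: P_net = εσA(T_body⁴ − T_wall⁴).
A = 4πr² = 0.8495 m²; T_body⁴ − T_wall⁴ = 1.359×10⁹ − 7.966×10⁸ = 5.624×10⁸ K⁴.
|P_net| = 0.51·5.67×10⁻⁸·0.8495·5.624×10⁸.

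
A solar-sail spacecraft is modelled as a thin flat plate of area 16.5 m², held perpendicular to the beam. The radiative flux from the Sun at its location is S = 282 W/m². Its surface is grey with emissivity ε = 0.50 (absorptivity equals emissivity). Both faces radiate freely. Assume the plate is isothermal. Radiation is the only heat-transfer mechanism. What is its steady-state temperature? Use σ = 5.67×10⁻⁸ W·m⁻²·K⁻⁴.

At equilibrium, absorbed power = emitted power.
Absorbing cross-section = A = 16.50 m²; emitting surface = 2A = 33.00 m² (ratio 2).
εS·A_cross = εσ·A_surf·T⁴  ⇒  T⁴ = S/(2σ)   (ε cancels).
T⁴ = 282/(2·5.67×10⁻⁸) = 2.487×10⁹ K⁴.
T = (2.487×10⁹)^(1/4).

T ≈ 223 K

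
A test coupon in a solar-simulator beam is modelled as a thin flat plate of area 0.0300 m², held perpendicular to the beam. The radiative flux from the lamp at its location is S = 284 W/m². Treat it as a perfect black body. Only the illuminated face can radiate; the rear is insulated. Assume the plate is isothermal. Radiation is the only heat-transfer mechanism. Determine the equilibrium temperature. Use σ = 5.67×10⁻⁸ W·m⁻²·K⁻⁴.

At equilibrium, absorbed power = emitted power.
Absorbing cross-section = A = 0.03000 m²; emitting surface = A = 0.03000 m² (ratio 1).
S·A_cross = εσ·A_surf·T⁴  ⇒  T⁴ = S/(1σ).
T⁴ = 1.00·284/(1·5.67×10⁻⁸) = 5.009×10⁹ K⁴.
T = (5.009×10⁹)^(1/4).

T ≈ 266 K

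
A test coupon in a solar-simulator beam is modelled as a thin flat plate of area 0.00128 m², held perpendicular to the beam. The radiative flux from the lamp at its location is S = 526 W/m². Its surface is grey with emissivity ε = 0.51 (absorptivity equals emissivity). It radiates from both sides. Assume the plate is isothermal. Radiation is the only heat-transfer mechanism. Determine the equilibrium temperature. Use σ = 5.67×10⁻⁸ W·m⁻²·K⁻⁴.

T ≈ 261 K

At equilibrium, absorbed power = emitted power.
Absorbing cross-section = A = 0.001280 m²; emitting surface = 2A = 0.002560 m² (ratio 2).
εS·A_cross = εσ·A_surf·T⁴  ⇒  T⁴ = S/(2σ)   (ε cancels).
T⁴ = 526/(2·5.67×10⁻⁸) = 4.638×10⁹ K⁴.
T = (4.638×10⁹)^(1/4).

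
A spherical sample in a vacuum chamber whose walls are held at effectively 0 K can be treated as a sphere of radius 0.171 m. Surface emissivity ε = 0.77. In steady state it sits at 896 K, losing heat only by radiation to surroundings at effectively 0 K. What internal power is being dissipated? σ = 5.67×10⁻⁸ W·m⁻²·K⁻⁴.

Steady state: P = εσA T⁴.
A = 4πr² = 0.3675 m²; T⁴ = (896)⁴ = 6.445×10¹¹ K⁴.
P = 0.77 × 5.67×10⁻⁸ × 0.3675 × 6.445×10¹¹.

P ≈ 10300 W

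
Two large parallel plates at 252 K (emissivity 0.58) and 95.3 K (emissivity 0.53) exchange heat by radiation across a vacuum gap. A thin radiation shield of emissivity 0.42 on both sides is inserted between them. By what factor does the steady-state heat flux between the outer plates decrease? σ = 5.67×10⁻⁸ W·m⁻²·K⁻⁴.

factor ≈ 2.44

Without shield: q₀ = σΔ(T⁴)/(1/ε₁+1/ε₂−1) with denominator 2.611.
With shield the two gaps are in series; the resistances add: (1/ε₁+1/ε_s−1)+(1/ε_s+1/ε₂−1) = 3.105+3.268 = 6.373.
Heat-flux ratio q₀/q = 6.373/2.611.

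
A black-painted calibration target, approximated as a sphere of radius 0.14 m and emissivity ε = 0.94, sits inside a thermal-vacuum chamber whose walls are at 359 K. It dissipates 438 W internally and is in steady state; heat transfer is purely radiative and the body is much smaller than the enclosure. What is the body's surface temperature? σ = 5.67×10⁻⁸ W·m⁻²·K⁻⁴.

For a small grey body in a large enclosure, net radiated power = εσA(T⁴ − T_w⁴).
Steady state: P = εσA(T⁴ − T_w⁴) with A = 4πr² = 0.2463 m².
T⁴ = P/(εσA) + T_w⁴ = 438/(0.94·5.67×10⁻⁸·0.2463) + (359)⁴
    = 3.337×10¹⁰ + 1.661×10¹⁰ = 4.998×10¹⁰ K⁴.

T ≈ 473 K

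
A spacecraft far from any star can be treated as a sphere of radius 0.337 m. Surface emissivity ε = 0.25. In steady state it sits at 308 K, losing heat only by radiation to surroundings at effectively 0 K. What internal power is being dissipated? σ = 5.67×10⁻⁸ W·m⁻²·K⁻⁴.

P ≈ 182 W

Steady state: P = εσA T⁴.
A = 4πr² = 1.427 m²; T⁴ = (308)⁴ = 8.999×10⁹ K⁴.
P = 0.25 × 5.67×10⁻⁸ × 1.427 × 8.999×10⁹.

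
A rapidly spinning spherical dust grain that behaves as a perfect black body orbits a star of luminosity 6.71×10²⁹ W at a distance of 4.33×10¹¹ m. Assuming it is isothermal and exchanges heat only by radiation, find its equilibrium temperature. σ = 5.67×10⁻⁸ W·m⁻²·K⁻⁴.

First find the stellar flux at distance d: S = L/(4πd²) = 6.71×10²⁹/(4π·(4.33×10¹¹)²) = 2.848×10⁵ W/m².
For an isothermal sphere, absorbed (1−a)S·πr² = emitted σ·4πr²·T⁴, so T⁴ = (1−a)S/(4σ).
T⁴ = 1.00·2.848×10⁵/(4·5.67×10⁻⁸) = 1.256×10¹² K⁴.

T ≈ 1060 K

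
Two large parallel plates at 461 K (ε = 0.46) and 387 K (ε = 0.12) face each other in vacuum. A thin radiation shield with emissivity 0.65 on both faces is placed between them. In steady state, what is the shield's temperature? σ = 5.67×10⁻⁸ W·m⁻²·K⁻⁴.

In steady state the net flux on the hot side equals that on the cold side.
σ(T₁⁴−T_s⁴)/D₁ = σ(T_s⁴−T₂⁴)/D₂, with D₁ = 1/ε₁+1/ε_s−1 = 2.712, D₂ = 1/ε_s+1/ε₂−1 = 8.872.
Solve for T_s⁴: T_s⁴ = (D₂·T₁⁴ + D₁·T₂⁴)/(D₁+D₂) = 3.984×10¹⁰ K⁴.

T_s ≈ 447 K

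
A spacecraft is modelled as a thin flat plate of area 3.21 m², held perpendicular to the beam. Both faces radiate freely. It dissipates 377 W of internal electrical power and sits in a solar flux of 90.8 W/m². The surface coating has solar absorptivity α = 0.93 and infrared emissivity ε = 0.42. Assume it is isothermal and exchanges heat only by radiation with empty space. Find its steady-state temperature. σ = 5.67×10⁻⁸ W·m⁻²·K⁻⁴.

At steady state, absorbed solar power + internal power = radiated power.
Absorbed: α·S·A_cross = 0.93·90.8·3.210 = 271.1 W (cross-section A).
Total input = 271.1 + 377 = 648.1 W.
Radiated: εσ·A_surf·T⁴ with A_surf = 2A = 6.420 m².
T⁴ = 648.1/(0.42·5.67×10⁻⁸·6.420) = 4.239×10⁹ K⁴.

T ≈ 255 K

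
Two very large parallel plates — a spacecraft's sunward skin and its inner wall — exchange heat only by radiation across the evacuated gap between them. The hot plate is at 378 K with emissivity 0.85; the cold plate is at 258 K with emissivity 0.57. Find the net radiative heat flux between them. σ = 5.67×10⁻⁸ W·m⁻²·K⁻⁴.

q ≈ 469 W/m²

For two infinite grey parallel plates, q = σ(T₁⁴ − T₂⁴)/(1/ε₁ + 1/ε₂ − 1).
T₁⁴ − T₂⁴ = 2.042×10¹⁰ − 4.431×10⁹ = 1.599×10¹⁰ K⁴.
1/ε₁ + 1/ε₂ − 1 = 1.176 + 1.754 − 1 = 1.931.
q = 5.67×10⁻⁸ × 1.599×10¹⁰ / 1.931.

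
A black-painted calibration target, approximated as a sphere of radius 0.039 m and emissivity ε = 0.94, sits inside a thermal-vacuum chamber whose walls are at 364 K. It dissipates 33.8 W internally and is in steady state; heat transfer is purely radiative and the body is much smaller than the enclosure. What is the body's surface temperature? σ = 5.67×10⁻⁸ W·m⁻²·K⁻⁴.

For a small grey body in a large enclosure, net radiated power = εσA(T⁴ − T_w⁴).
Steady state: P = εσA(T⁴ − T_w⁴) with A = 4πr² = 0.01911 m².
T⁴ = P/(εσA) + T_w⁴ = 33.8/(0.94·5.67×10⁻⁸·0.01911) + (364)⁴
    = 3.318×10¹⁰ + 1.756×10¹⁰ = 5.073×10¹⁰ K⁴.

T ≈ 475 K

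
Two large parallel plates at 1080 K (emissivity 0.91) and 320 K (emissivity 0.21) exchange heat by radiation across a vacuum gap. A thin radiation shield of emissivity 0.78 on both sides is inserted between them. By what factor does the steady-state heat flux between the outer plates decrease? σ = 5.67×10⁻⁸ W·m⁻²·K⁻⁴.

Without shield: q₀ = σΔ(T⁴)/(1/ε₁+1/ε₂−1) with denominator 4.861.
With shield the two gaps are in series; the resistances add: (1/ε₁+1/ε_s−1)+(1/ε_s+1/ε₂−1) = 1.381+5.044 = 6.425.
Heat-flux ratio q₀/q = 6.425/4.861.

factor ≈ 1.32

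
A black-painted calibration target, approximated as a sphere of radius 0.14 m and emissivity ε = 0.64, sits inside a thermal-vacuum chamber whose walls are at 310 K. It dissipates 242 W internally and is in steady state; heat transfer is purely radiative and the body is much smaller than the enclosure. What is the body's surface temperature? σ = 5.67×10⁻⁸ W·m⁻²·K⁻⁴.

T ≈ 437 K

For a small grey body in a large enclosure, net radiated power = εσA(T⁴ − T_w⁴).
Steady state: P = εσA(T⁴ − T_w⁴) with A = 4πr² = 0.2463 m².
T⁴ = P/(εσA) + T_w⁴ = 242/(0.64·5.67×10⁻⁸·0.2463) + (310)⁴
    = 2.708×10¹⁰ + 9.235×10⁹ = 3.631×10¹⁰ K⁴.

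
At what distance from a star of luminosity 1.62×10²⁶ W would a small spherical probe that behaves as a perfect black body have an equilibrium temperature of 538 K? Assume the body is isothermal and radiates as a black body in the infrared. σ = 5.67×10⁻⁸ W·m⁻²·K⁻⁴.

d ≈ 2.60×10¹⁰ m

For an isothermal black-emitting sphere, (1−a)S·πr² = σ·4πr²·T⁴ ⇒ S = 4σT⁴/(1−a).
S = 4·5.67×10⁻⁸·(538)⁴/1.00 = 19000 W/m².
Flux falls as S = L/(4πd²), so d = √(L/(4πS)) = √(1.62×10²⁶/(4π·19000)).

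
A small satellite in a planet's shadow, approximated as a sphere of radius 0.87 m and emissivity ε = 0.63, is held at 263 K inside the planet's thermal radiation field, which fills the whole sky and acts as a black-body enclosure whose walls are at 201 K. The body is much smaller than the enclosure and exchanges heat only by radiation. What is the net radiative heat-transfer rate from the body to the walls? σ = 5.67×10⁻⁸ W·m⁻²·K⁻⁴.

P_net ≈ 1070 W

For a small grey body in a large enclosure: P_net = εσA(T_body⁴ − T_wall⁴).
A = 4πr² = 9.511 m²; T_body⁴ − T_wall⁴ = 4.784×10⁹ − 1.632×10⁹ = 3.152×10⁹ K⁴.
|P_net| = 0.63·5.67×10⁻⁸·9.511·3.152×10⁹.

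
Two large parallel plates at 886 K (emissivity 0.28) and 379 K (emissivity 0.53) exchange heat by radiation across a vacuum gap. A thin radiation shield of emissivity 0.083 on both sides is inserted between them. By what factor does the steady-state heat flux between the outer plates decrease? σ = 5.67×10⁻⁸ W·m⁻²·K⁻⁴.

factor ≈ 6.18

Without shield: q₀ = σΔ(T⁴)/(1/ε₁+1/ε₂−1) with denominator 4.458.
With shield the two gaps are in series; the resistances add: (1/ε₁+1/ε_s−1)+(1/ε_s+1/ε₂−1) = 14.62+12.93 = 27.55.
Heat-flux ratio q₀/q = 27.55/4.458.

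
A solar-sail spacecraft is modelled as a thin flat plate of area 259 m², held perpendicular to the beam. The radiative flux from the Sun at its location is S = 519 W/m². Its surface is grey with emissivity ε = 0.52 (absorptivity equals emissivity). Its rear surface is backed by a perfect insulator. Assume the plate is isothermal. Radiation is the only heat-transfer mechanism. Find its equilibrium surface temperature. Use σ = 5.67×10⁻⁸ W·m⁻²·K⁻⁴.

At equilibrium, absorbed power = emitted power.
Absorbing cross-section = A = 259.0 m²; emitting surface = A = 259.0 m² (ratio 1).
εS·A_cross = εσ·A_surf·T⁴  ⇒  T⁴ = S/(1σ)   (ε cancels).
T⁴ = 519/(1·5.67×10⁻⁸) = 9.153×10⁹ K⁴.
T = (9.153×10⁹)^(1/4).

T ≈ 309 K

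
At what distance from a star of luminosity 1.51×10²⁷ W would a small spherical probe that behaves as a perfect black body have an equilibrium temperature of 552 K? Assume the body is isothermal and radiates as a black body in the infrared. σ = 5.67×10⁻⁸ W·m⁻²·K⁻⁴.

For an isothermal black-emitting sphere, (1−a)S·πr² = σ·4πr²·T⁴ ⇒ S = 4σT⁴/(1−a).
S = 4·5.67×10⁻⁸·(552)⁴/1.00 = 21060 W/m².
Flux falls as S = L/(4πd²), so d = √(L/(4πS)) = √(1.51×10²⁷/(4π·21060)).

d ≈ 7.55×10¹⁰ m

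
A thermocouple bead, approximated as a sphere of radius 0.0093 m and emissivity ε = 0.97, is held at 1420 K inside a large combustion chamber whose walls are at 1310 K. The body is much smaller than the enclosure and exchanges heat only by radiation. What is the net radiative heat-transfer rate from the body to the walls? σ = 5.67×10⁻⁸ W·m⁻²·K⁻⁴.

For a small grey body in a large enclosure: P_net = εσA(T_body⁴ − T_wall⁴).
A = 4πr² = 0.001087 m²; T_body⁴ − T_wall⁴ = 4.066×10¹² − 2.945×10¹² = 1.121×10¹² K⁴.
|P_net| = 0.97·5.67×10⁻⁸·0.001087·1.121×10¹².

P_net ≈ 67.0 W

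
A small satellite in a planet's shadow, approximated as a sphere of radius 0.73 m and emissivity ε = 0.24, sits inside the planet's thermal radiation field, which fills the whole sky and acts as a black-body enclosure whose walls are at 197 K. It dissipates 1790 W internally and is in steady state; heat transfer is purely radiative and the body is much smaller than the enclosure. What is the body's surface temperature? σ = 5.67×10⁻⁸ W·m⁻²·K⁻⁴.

T ≈ 381 K

For a small grey body in a large enclosure, net radiated power = εσA(T⁴ − T_w⁴).
Steady state: P = εσA(T⁴ − T_w⁴) with A = 4πr² = 6.697 m².
T⁴ = P/(εσA) + T_w⁴ = 1790/(0.24·5.67×10⁻⁸·6.697) + (197)⁴
    = 1.964×10¹⁰ + 1.506×10⁹ = 2.115×10¹⁰ K⁴.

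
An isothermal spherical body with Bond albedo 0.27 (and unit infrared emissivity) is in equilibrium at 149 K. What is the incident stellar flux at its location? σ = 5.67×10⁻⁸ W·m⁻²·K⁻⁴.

S ≈ 153 W/m²

(1−a)S·πr² = σ·4πr²·T⁴ ⇒ S = 4σT⁴/(1−a).
S = 4·5.67×10⁻⁸·4.929×10⁸/0.730.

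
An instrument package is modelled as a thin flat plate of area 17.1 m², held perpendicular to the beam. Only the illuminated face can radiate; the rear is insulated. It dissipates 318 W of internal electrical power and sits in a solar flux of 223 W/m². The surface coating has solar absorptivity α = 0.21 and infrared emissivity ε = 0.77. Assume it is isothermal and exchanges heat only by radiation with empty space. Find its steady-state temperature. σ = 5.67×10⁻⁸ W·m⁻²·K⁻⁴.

At steady state, absorbed solar power + internal power = radiated power.
Absorbed: α·S·A_cross = 0.21·223·17.10 = 800.8 W (cross-section A).
Total input = 800.8 + 318 = 1119 W.
Radiated: εσ·A_surf·T⁴ with A_surf = A = 17.10 m².
T⁴ = 1119/(0.77·5.67×10⁻⁸·17.10) = 1.499×10⁹ K⁴.

T ≈ 197 K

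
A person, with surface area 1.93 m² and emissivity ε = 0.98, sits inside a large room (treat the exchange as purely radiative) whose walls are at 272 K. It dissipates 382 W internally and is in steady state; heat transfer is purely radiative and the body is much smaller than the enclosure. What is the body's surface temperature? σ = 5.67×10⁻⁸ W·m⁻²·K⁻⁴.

For a small grey body in a large enclosure, net radiated power = εσA(T⁴ − T_w⁴).
Steady state: P = εσA(T⁴ − T_w⁴) with A = 1.93 m².
T⁴ = P/(εσA) + T_w⁴ = 382/(0.98·5.67×10⁻⁸·1.930) + (272)⁴
    = 3.562×10⁹ + 5.474×10⁹ = 9.036×10⁹ K⁴.

T ≈ 308 K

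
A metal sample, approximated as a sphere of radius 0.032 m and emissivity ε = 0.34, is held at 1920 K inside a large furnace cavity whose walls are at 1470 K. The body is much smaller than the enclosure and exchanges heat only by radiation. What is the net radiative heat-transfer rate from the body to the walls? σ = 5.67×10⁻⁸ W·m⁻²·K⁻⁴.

P_net ≈ 2210 W

For a small grey body in a large enclosure: P_net = εσA(T_body⁴ − T_wall⁴).
A = 4πr² = 0.01287 m²; T_body⁴ − T_wall⁴ = 1.359×10¹³ − 4.669×10¹² = 8.920×10¹² K⁴.
|P_net| = 0.34·5.67×10⁻⁸·0.01287·8.920×10¹².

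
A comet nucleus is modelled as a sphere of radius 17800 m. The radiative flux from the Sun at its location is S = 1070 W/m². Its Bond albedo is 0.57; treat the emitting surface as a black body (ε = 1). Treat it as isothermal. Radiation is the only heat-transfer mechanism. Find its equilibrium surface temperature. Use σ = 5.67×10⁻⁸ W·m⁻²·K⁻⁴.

T ≈ 212 K

At equilibrium, absorbed power = emitted power.
Absorbing cross-section = πr² = 9.954×10⁸ m²; emitting surface = 4πr² = 3.982×10⁹ m² (ratio 4).
(1−a)S·A_cross = εσ·A_surf·T⁴  ⇒  T⁴ = (1−a)S/(4σ).
T⁴ = 0.430·1070/(4·5.67×10⁻⁸) = 2.029×10⁹ K⁴.
T = (2.029×10⁹)^(1/4).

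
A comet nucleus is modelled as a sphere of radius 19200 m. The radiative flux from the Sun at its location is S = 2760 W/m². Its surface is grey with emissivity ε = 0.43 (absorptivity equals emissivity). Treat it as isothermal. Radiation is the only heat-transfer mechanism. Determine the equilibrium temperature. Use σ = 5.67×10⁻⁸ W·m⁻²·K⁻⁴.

T ≈ 332 K

At equilibrium, absorbed power = emitted power.
Absorbing cross-section = πr² = 1.158×10⁹ m²; emitting surface = 4πr² = 4.632×10⁹ m² (ratio 4).
εS·A_cross = εσ·A_surf·T⁴  ⇒  T⁴ = S/(4σ)   (ε cancels).
T⁴ = 2760/(4·5.67×10⁻⁸) = 1.217×10¹⁰ K⁴.
T = (1.217×10¹⁰)^(1/4).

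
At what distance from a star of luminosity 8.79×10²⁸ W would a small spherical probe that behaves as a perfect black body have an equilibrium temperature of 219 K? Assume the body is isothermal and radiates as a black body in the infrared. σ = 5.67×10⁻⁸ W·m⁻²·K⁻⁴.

d ≈ 3.66×10¹² m

For an isothermal black-emitting sphere, (1−a)S·πr² = σ·4πr²·T⁴ ⇒ S = 4σT⁴/(1−a).
S = 4·5.67×10⁻⁸·(219)⁴/1.00 = 521.7 W/m².
Flux falls as S = L/(4πd²), so d = √(L/(4πS)) = √(8.79×10²⁸/(4π·521.7)).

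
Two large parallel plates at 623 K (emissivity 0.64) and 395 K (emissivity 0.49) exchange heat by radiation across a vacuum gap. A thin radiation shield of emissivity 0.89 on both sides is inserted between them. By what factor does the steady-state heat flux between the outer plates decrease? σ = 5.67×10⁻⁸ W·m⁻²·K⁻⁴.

Without shield: q₀ = σΔ(T⁴)/(1/ε₁+1/ε₂−1) with denominator 2.603.
With shield the two gaps are in series; the resistances add: (1/ε₁+1/ε_s−1)+(1/ε_s+1/ε₂−1) = 1.686+2.164 = 3.851.
Heat-flux ratio q₀/q = 3.851/2.603.

factor ≈ 1.48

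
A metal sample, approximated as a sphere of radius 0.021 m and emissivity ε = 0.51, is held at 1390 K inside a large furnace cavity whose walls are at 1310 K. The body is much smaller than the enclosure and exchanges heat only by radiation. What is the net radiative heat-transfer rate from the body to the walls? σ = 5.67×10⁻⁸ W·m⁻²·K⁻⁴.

For a small grey body in a large enclosure: P_net = εσA(T_body⁴ − T_wall⁴).
A = 4πr² = 0.005542 m²; T_body⁴ − T_wall⁴ = 3.733×10¹² − 2.945×10¹² = 7.880×10¹¹ K⁴.
|P_net| = 0.51·5.67×10⁻⁸·0.005542·7.880×10¹¹.

P_net ≈ 126 W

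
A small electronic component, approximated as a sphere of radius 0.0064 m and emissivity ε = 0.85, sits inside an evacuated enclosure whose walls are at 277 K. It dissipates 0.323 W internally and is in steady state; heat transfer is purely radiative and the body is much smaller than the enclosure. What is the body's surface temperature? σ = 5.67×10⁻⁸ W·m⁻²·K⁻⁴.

For a small grey body in a large enclosure, net radiated power = εσA(T⁴ − T_w⁴).
Steady state: P = εσA(T⁴ − T_w⁴) with A = 4πr² = 5.147×10⁻⁴ m².
T⁴ = P/(εσA) + T_w⁴ = 0.323/(0.85·5.67×10⁻⁸·5.147×10⁻⁴) + (277)⁴
    = 1.302×10¹⁰ + 5.887×10⁹ = 1.891×10¹⁰ K⁴.

T ≈ 371 K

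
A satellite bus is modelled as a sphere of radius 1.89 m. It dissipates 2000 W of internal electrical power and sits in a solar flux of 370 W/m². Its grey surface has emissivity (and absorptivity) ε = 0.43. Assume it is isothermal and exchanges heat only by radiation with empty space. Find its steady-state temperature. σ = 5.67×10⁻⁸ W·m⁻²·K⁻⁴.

At steady state, absorbed solar power + internal power = radiated power.
Absorbed: α·S·A_cross = 0.43·370·11.22 = 1785 W (cross-section πr²).
Total input = 1785 + 2000 = 3785 W.
Radiated: εσ·A_surf·T⁴ with A_surf = 4πr² = 44.89 m².
T⁴ = 3785/(0.43·5.67×10⁻⁸·44.89) = 3.459×10⁹ K⁴.

T ≈ 243 K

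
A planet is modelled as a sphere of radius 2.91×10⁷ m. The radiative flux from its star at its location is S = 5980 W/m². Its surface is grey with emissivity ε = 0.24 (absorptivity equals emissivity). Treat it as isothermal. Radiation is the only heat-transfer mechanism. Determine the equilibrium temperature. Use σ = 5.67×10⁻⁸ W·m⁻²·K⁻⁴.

T ≈ 403 K

At equilibrium, absorbed power = emitted power.
Absorbing cross-section = πr² = 2.660×10¹⁵ m²; emitting surface = 4πr² = 1.064×10¹⁶ m² (ratio 4).
εS·A_cross = εσ·A_surf·T⁴  ⇒  T⁴ = S/(4σ)   (ε cancels).
T⁴ = 5980/(4·5.67×10⁻⁸) = 2.637×10¹⁰ K⁴.
T = (2.637×10¹⁰)^(1/4).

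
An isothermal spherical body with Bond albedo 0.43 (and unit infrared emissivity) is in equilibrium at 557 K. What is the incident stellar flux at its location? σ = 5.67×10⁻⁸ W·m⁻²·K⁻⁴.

S ≈ 38300 W/m²

(1−a)S·πr² = σ·4πr²·T⁴ ⇒ S = 4σT⁴/(1−a).
S = 4·5.67×10⁻⁸·9.625×10¹⁰/0.570.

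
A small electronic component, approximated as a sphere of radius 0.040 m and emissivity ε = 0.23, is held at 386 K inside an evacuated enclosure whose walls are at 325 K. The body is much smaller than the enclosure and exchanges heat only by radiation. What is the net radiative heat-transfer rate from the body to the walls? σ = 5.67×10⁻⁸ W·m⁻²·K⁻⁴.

P_net ≈ 2.90 W

For a small grey body in a large enclosure: P_net = εσA(T_body⁴ − T_wall⁴).
A = 4πr² = 0.02011 m²; T_body⁴ − T_wall⁴ = 2.220×10¹⁰ − 1.116×10¹⁰ = 1.104×10¹⁰ K⁴.
|P_net| = 0.23·5.67×10⁻⁸·0.02011·1.104×10¹⁰.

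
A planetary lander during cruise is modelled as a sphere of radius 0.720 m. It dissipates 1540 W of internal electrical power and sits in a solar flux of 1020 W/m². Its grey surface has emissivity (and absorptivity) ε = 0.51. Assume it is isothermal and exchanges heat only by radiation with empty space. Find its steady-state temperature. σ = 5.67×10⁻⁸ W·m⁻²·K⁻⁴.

T ≈ 336 K

At steady state, absorbed solar power + internal power = radiated power.
Absorbed: α·S·A_cross = 0.51·1020·1.629 = 847.2 W (cross-section πr²).
Total input = 847.2 + 1540 = 2387 W.
Radiated: εσ·A_surf·T⁴ with A_surf = 4πr² = 6.514 m².
T⁴ = 2387/(0.51·5.67×10⁻⁸·6.514) = 1.267×10¹⁰ K⁴.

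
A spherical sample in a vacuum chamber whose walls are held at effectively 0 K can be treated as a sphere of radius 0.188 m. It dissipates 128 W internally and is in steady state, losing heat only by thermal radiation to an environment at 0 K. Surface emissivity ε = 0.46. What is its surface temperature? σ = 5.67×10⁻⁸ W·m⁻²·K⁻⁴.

T ≈ 324 K

Steady state: internal power = radiated power, P = εσA T⁴.
Radiating area A = 4πr² = 0.4441 m².
T⁴ = P/(εσA) = 128/(0.46·5.67×10⁻⁸·0.4441) = 1.105×10¹⁰ K⁴.
T = (1.105×10¹⁰)^(1/4).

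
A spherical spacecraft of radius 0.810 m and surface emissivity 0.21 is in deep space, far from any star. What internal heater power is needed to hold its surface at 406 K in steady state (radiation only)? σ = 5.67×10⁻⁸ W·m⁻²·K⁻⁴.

P ≈ 2670 W

P = εσ·4πr²·T⁴.
4πr² = 8.245 m²; T⁴ = 2.717×10¹⁰ K⁴.
P = 0.21·5.67×10⁻⁸·8.245·2.717×10¹⁰.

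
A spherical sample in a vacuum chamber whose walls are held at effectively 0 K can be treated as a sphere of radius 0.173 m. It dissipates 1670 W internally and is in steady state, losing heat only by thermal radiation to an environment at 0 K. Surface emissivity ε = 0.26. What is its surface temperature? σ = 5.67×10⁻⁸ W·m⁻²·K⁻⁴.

T ≈ 741 K

Steady state: internal power = radiated power, P = εσA T⁴.
Radiating area A = 4πr² = 0.3761 m².
T⁴ = P/(εσA) = 1670/(0.26·5.67×10⁻⁸·0.3761) = 3.012×10¹¹ K⁴.
T = (3.012×10¹¹)^(1/4).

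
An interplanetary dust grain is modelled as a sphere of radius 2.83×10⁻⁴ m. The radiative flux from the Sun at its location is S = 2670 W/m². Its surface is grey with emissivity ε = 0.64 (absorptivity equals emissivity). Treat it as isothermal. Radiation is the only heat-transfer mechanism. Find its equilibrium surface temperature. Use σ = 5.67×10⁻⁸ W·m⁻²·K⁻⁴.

At equilibrium, absorbed power = emitted power.
Absorbing cross-section = πr² = 2.516×10⁻⁷ m²; emitting surface = 4πr² = 1.006×10⁻⁶ m² (ratio 4).
εS·A_cross = εσ·A_surf·T⁴  ⇒  T⁴ = S/(4σ)   (ε cancels).
T⁴ = 2670/(4·5.67×10⁻⁸) = 1.177×10¹⁰ K⁴.
T = (1.177×10¹⁰)^(1/4).

T ≈ 329 K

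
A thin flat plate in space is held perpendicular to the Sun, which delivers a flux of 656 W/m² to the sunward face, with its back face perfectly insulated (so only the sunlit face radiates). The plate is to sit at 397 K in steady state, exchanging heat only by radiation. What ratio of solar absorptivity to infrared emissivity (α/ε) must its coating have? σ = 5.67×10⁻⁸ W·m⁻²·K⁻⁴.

α/ε ≈ 2.15

Balance: αS·A = εσ·1A·T⁴ ⇒ α/ε = σT⁴/S.
α/ε = 5.67×10⁻⁸·(397)⁴/656 = 5.67×10⁻⁸·2.484×10¹⁰/656.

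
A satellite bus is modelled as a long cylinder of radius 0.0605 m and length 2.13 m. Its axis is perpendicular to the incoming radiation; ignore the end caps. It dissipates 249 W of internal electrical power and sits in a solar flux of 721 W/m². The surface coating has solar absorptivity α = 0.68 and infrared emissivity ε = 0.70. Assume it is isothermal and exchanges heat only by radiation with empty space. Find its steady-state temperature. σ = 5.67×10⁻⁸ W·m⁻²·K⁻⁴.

At steady state, absorbed solar power + internal power = radiated power.
Absorbed: α·S·A_cross = 0.68·721·0.2577 = 126.4 W (cross-section 2rL).
Total input = 126.4 + 249 = 375.4 W.
Radiated: εσ·A_surf·T⁴ with A_surf = 2πrL = 0.8097 m².
T⁴ = 375.4/(0.70·5.67×10⁻⁸·0.8097) = 1.168×10¹⁰ K⁴.

T ≈ 329 K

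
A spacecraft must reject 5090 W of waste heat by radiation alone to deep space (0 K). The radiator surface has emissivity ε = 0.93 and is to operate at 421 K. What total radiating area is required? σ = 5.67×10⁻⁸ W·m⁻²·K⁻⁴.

A ≈ 3.07 m²

P = εσA T⁴ ⇒ A = P/(εσT⁴).
T⁴ = 3.141×10¹⁰ K⁴.
A = 5090/(0.93 × 5.67×10⁻⁸ × 3.141×10¹⁰).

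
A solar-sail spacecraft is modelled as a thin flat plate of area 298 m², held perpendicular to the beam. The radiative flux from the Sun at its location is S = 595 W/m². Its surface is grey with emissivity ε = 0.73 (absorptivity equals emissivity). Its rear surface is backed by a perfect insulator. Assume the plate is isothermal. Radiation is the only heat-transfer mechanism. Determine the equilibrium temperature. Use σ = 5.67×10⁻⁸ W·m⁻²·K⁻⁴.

T ≈ 320 K

At equilibrium, absorbed power = emitted power.
Absorbing cross-section = A = 298.0 m²; emitting surface = A = 298.0 m² (ratio 1).
εS·A_cross = εσ·A_surf·T⁴  ⇒  T⁴ = S/(1σ)   (ε cancels).
T⁴ = 595/(1·5.67×10⁻⁸) = 1.049×10¹⁰ K⁴.
T = (1.049×10¹⁰)^(1/4).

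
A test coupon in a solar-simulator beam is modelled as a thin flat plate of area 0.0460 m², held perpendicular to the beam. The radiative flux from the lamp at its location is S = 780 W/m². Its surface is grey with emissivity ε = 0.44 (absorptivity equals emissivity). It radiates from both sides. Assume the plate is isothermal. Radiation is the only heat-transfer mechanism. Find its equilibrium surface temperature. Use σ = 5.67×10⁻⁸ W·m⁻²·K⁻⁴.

At equilibrium, absorbed power = emitted power.
Absorbing cross-section = A = 0.04600 m²; emitting surface = 2A = 0.09200 m² (ratio 2).
εS·A_cross = εσ·A_surf·T⁴  ⇒  T⁴ = S/(2σ)   (ε cancels).
T⁴ = 780/(2·5.67×10⁻⁸) = 6.878×10⁹ K⁴.
T = (6.878×10⁹)^(1/4).

T ≈ 288 K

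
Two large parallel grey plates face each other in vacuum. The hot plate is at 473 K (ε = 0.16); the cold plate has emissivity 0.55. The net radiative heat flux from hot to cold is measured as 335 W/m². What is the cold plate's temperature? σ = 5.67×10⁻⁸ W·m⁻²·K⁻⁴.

T₂ ≈ 302 K

q = σ(T₁⁴ − T₂⁴)/(1/ε₁ + 1/ε₂ − 1); denominator = 7.068.
T₂⁴ = T₁⁴ − q·(1/ε₁+1/ε₂−1)/σ = 5.005×10¹⁰ − 335·7.068/5.67×10⁻⁸
    = 8.294×10⁹ K⁴.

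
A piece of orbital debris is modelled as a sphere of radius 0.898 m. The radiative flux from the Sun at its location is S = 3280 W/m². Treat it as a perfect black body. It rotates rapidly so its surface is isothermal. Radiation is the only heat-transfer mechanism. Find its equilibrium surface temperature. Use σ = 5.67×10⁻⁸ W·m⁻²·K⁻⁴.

At equilibrium, absorbed power = emitted power.
Absorbing cross-section = πr² = 2.533 m²; emitting surface = 4πr² = 10.13 m² (ratio 4).
S·A_cross = εσ·A_surf·T⁴  ⇒  T⁴ = S/(4σ).
T⁴ = 1.00·3280/(4·5.67×10⁻⁸) = 1.446×10¹⁰ K⁴.
T = (1.446×10¹⁰)^(1/4).

T ≈ 347 K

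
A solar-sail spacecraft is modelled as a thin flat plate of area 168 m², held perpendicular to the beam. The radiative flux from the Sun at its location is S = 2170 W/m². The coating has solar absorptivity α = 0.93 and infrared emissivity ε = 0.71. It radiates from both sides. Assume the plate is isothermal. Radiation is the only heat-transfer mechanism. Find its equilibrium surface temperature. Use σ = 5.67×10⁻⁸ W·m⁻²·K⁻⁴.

T ≈ 398 K

At equilibrium, absorbed power = emitted power.
Absorbing cross-section = A = 168.0 m²; emitting surface = 2A = 336.0 m² (ratio 2).
αS·A_cross = εσ·A_surf·T⁴  ⇒  T⁴ = αS/(ε·2σ).
T⁴ = 0.930·2170/(0.71·2·5.67×10⁻⁸) = 2.507×10¹⁰ K⁴.
T = (2.507×10¹⁰)^(1/4).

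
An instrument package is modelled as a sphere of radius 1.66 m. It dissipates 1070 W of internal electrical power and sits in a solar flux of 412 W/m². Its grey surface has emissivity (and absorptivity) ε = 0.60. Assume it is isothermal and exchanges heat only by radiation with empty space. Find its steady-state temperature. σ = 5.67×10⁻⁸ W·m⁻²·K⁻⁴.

T ≈ 228 K

At steady state, absorbed solar power + internal power = radiated power.
Absorbed: α·S·A_cross = 0.60·412·8.657 = 2140 W (cross-section πr²).
Total input = 2140 + 1070 = 3210 W.
Radiated: εσ·A_surf·T⁴ with A_surf = 4πr² = 34.63 m².
T⁴ = 3210/(0.60·5.67×10⁻⁸·34.63) = 2.725×10⁹ K⁴.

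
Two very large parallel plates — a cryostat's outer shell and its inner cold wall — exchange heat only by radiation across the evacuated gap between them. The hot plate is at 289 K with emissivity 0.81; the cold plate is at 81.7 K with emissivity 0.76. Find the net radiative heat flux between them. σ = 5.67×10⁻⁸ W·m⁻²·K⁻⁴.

For two infinite grey parallel plates, q = σ(T₁⁴ − T₂⁴)/(1/ε₁ + 1/ε₂ − 1).
T₁⁴ − T₂⁴ = 6.976×10⁹ − 4.455×10⁷ = 6.931×10⁹ K⁴.
1/ε₁ + 1/ε₂ − 1 = 1.235 + 1.316 − 1 = 1.550.
q = 5.67×10⁻⁸ × 6.931×10⁹ / 1.550.

q ≈ 253 W/m²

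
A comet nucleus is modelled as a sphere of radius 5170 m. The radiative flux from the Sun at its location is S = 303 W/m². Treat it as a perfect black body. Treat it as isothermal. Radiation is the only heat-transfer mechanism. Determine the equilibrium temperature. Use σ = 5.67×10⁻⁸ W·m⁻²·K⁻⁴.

T ≈ 191 K

At equilibrium, absorbed power = emitted power.
Absorbing cross-section = πr² = 8.397×10⁷ m²; emitting surface = 4πr² = 3.359×10⁸ m² (ratio 4).
S·A_cross = εσ·A_surf·T⁴  ⇒  T⁴ = S/(4σ).
T⁴ = 1.00·303/(4·5.67×10⁻⁸) = 1.336×10⁹ K⁴.
T = (1.336×10⁹)^(1/4).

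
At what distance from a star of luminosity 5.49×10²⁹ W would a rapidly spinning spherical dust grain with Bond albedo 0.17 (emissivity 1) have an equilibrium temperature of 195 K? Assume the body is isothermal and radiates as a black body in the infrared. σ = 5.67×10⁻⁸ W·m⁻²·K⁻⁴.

For an isothermal black-emitting sphere, (1−a)S·πr² = σ·4πr²·T⁴ ⇒ S = 4σT⁴/(1−a).
S = 4·5.67×10⁻⁸·(195)⁴/0.830 = 395.1 W/m².
Flux falls as S = L/(4πd²), so d = √(L/(4πS)) = √(5.49×10²⁹/(4π·395.1)).

d ≈ 1.05×10¹³ m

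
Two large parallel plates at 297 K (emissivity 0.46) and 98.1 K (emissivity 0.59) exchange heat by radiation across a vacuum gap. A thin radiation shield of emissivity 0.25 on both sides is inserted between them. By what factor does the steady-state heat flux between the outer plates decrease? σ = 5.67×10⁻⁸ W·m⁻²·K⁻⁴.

Without shield: q₀ = σΔ(T⁴)/(1/ε₁+1/ε₂−1) with denominator 2.869.
With shield the two gaps are in series; the resistances add: (1/ε₁+1/ε_s−1)+(1/ε_s+1/ε₂−1) = 5.174+4.695 = 9.869.
Heat-flux ratio q₀/q = 9.869/2.869.

factor ≈ 3.44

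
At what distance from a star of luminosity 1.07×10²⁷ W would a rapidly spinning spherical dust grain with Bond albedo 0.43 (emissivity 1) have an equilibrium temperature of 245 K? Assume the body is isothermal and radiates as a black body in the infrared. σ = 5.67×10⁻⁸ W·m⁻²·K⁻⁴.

For an isothermal black-emitting sphere, (1−a)S·πr² = σ·4πr²·T⁴ ⇒ S = 4σT⁴/(1−a).
S = 4·5.67×10⁻⁸·(245)⁴/0.570 = 1434 W/m².
Flux falls as S = L/(4πd²), so d = √(L/(4πS)) = √(1.07×10²⁷/(4π·1434)).

d ≈ 2.44×10¹¹ m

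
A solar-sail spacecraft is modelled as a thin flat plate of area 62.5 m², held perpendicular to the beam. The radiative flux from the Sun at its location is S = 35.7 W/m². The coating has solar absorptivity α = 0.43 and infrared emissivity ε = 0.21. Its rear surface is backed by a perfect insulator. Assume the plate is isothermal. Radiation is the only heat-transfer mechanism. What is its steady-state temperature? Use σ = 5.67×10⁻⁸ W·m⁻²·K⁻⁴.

T ≈ 189 K

At equilibrium, absorbed power = emitted power.
Absorbing cross-section = A = 62.50 m²; emitting surface = A = 62.50 m² (ratio 1).
αS·A_cross = εσ·A_surf·T⁴  ⇒  T⁴ = αS/(ε·1σ).
T⁴ = 0.430·35.7/(0.21·1·5.67×10⁻⁸) = 1.289×10⁹ K⁴.
T = (1.289×10⁹)^(1/4).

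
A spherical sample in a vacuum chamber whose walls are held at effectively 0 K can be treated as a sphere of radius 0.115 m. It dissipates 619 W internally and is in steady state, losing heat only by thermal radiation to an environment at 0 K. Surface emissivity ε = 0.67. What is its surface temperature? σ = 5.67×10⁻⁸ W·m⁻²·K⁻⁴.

T ≈ 560 K

Steady state: internal power = radiated power, P = εσA T⁴.
Radiating area A = 4πr² = 0.1662 m².
T⁴ = P/(εσA) = 619/(0.67·5.67×10⁻⁸·0.1662) = 9.805×10¹⁰ K⁴.
T = (9.805×10¹⁰)^(1/4).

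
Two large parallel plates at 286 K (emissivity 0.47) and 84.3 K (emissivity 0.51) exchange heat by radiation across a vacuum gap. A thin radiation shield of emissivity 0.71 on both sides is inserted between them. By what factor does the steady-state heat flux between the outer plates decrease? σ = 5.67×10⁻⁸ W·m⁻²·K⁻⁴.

factor ≈ 1.59

Without shield: q₀ = σΔ(T⁴)/(1/ε₁+1/ε₂−1) with denominator 3.088.
With shield the two gaps are in series; the resistances add: (1/ε₁+1/ε_s−1)+(1/ε_s+1/ε₂−1) = 2.536+2.369 = 4.905.
Heat-flux ratio q₀/q = 4.905/3.088.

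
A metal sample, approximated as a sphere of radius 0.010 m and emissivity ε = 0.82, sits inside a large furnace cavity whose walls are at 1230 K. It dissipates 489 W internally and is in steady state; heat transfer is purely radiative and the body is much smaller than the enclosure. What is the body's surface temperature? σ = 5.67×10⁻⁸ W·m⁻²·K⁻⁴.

T ≈ 1810 K

For a small grey body in a large enclosure, net radiated power = εσA(T⁴ − T_w⁴).
Steady state: P = εσA(T⁴ − T_w⁴) with A = 4πr² = 0.001257 m².
T⁴ = P/(εσA) + T_w⁴ = 489/(0.82·5.67×10⁻⁸·0.001257) + (1230)⁴
    = 8.370×10¹² + 2.289×10¹² = 1.066×10¹³ K⁴.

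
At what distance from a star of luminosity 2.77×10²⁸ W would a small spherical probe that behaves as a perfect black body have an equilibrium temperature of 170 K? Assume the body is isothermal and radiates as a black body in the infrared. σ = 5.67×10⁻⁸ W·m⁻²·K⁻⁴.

For an isothermal black-emitting sphere, (1−a)S·πr² = σ·4πr²·T⁴ ⇒ S = 4σT⁴/(1−a).
S = 4·5.67×10⁻⁸·(170)⁴/1.00 = 189.4 W/m².
Flux falls as S = L/(4πd²), so d = √(L/(4πS)) = √(2.77×10²⁸/(4π·189.4)).

d ≈ 3.41×10¹² m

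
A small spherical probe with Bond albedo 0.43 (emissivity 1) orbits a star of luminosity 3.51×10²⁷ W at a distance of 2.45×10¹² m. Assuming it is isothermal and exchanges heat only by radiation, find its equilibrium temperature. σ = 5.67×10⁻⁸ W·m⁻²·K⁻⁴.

First find the stellar flux at distance d: S = L/(4πd²) = 3.51×10²⁷/(4π·(2.45×10¹²)²) = 46.53 W/m².
For an isothermal sphere, absorbed (1−a)S·πr² = emitted σ·4πr²·T⁴, so T⁴ = (1−a)S/(4σ).
T⁴ = 0.570·46.53/(4·5.67×10⁻⁸) = 1.169×10⁸ K⁴.

T ≈ 104 K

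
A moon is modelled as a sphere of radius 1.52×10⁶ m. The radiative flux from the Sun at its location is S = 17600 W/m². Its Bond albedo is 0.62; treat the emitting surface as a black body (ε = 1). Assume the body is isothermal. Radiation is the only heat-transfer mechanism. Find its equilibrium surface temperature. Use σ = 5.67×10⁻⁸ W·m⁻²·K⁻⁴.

T ≈ 414 K

At equilibrium, absorbed power = emitted power.
Absorbing cross-section = πr² = 7.258×10¹² m²; emitting surface = 4πr² = 2.903×10¹³ m² (ratio 4).
(1−a)S·A_cross = εσ·A_surf·T⁴  ⇒  T⁴ = (1−a)S/(4σ).
T⁴ = 0.380·17600/(4·5.67×10⁻⁸) = 2.949×10¹⁰ K⁴.
T = (2.949×10¹⁰)^(1/4).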